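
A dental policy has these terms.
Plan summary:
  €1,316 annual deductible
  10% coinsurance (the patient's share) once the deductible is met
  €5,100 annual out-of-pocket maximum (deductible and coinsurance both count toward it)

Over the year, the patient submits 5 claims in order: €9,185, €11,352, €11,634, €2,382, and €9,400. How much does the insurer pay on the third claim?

Claim 1 — €9,185: €1,316 to deductible, leaving €7,869; coinsurance €7,869 × 10% = €786.90. Patient owes €2,102.90 (running OOP €2,102.90). Insurer: €9,185 − €2,102.90 = €7,082.10.
Claim 2 — €11,352: deductible already satisfied, so patient's share is 10% × €11,352 = €1,135.20. Cost to patient: €1,135.20. OOP to date €3,238.10. Insurer: €11,352 − €1,135.20 = €10,216.80.
Claim 3 — €11,634: deductible already satisfied, so patient's share is 10% × €11,634 = €1,163.40. Patient owes €1,163.40 (running OOP €4,401.50). Insurer: €11,634 − €1,163.40 = €10,470.60.

€10,470.60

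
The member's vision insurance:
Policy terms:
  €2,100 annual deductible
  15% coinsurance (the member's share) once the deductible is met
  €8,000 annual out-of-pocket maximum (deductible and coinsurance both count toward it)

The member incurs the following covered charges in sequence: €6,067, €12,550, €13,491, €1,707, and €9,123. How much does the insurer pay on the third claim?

€11,467.35

Claim 1 — €6,067: deductible takes €2,100, €3,967 remains; coinsurance €3,967 × 15% = €595.05. Cost to member: €2,695.05. OOP to date €2,695.05. Plan pays €6,067 − €2,695.05 = €3,371.95.
Claim 2 — €12,550: deductible met; 15% of €12,550 = €1,882.50. Cost to member: €1,882.50. OOP to date €4,577.55. Insurer: €12,550 − €1,882.50 = €10,667.50.
Claim 3 — €13,491: 15% coinsurance on €13,491 = €2,023.65. Member pays €2,023.65; OOP now €6,601.20. Plan pays €13,491 − €2,023.65 = €11,467.35.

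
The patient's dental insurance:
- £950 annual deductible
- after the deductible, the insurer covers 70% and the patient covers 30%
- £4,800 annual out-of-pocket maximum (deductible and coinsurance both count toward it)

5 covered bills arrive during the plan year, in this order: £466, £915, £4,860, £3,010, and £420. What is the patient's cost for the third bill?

£1,458

Bill 1, £466: entire amount goes to the deductible. Cost to patient: £466. OOP to date £466.
Bill 2, £915: deductible takes £484, £431 remains; coinsurance £431 × 30% = £129.30. Patient pays £613.30; OOP now £1,079.30.
Bill 3, £4,860: deductible met; 30% of £4,860 = £1,458. Cost to patient: £1,458. OOP to date £2,537.30.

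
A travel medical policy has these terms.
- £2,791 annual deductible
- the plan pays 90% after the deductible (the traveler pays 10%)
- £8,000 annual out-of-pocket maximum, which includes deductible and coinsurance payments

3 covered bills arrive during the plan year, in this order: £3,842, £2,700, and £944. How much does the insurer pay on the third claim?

#1 (£3,842): £2,791 finishes the deductible; £1,051 goes to coinsurance; coinsurance £1,051 × 10% = £105.10. Cost to traveler: £2,896.10. OOP to date £2,896.10. Insurer: £3,842 − £2,896.10 = £945.90.
#2 (£2,700): 10% coinsurance on £2,700 = £270. Traveler owes £270 (running OOP £3,166.10). Plan pays £2,700 − £270 = £2,430.
#3 (£944): deductible met; 10% of £944 = £94.40. Traveler owes £94.40 (running OOP £3,260.50). Plan pays £944 − £94.40 = £849.60.

£849.60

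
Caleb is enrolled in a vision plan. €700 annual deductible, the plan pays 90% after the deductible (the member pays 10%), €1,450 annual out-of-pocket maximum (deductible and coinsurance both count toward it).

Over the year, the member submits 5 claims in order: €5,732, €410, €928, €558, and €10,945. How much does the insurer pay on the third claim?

€835.20

#1 (€5,732): €700 to deductible, leaving €5,032; member's 10% is €503.20. Member owes €1,203.20 (running OOP €1,203.20). Insurer: €5,732 − €1,203.20 = €4,528.80.
#2 (€410): deductible already satisfied, so member's share is 10% × €410 = €41. Cost to member: €41. OOP to date €1,244.20. Insurer: €410 − €41 = €369.
#3 (€928): deductible met; 10% of €928 = €92.80. Member pays €92.80; OOP now €1,337. Insurer: €928 − €92.80 = €835.20.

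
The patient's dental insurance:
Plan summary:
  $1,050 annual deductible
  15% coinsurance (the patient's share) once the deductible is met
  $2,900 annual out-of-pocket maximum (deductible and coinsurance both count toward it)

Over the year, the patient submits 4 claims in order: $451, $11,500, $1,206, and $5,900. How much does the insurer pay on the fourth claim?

$5,866.05

Claim 1 — $451: fully absorbed by the deductible. Patient pays $451; OOP now $451. Insurer: $451 − $451 = $0.
Claim 2 — $11,500: $599 to deductible, leaving $10,901; patient's 15% is $1,635.15. Patient owes $2,234.15 (running OOP $2,685.15). Insurer: $11,500 − $2,234.15 = $9,265.85.
Claim 3 — $1,206: deductible already satisfied, so patient's share is 15% × $1,206 = $180.90. Patient pays $180.90; OOP now $2,866.05. Insurer: $1,206 − $180.90 = $1,025.10.
Claim 4 — $5,900: deductible met; 15% of $5,900 = $885. Adding that to $2,866.05 gives $3,751.05, past the $2,900 cap; patient pays only $2,900 − $2,866.05 = $33.95. Insurer: $5,900 − $33.95 = $5,866.05.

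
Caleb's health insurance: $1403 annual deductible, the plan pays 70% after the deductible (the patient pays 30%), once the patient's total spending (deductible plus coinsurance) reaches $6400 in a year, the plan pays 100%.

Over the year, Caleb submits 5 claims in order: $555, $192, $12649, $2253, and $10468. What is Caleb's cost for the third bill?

$4253.90

Claim 1 — $555: all of it applies to the deductible. Patient pays $555; OOP now $555.
Claim 2 — $192: fully absorbed by the deductible. Patient pays $192; OOP now $747.
Claim 3 — $12649: $656 to deductible, leaving $11993; coinsurance $11993 × 30% = $3597.90. Patient pays $4253.90; OOP now $5000.90.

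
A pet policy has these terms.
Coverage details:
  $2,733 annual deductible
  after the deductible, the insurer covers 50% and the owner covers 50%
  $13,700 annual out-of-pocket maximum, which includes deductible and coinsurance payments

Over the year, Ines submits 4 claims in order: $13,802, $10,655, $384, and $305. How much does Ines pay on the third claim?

#1 ($13,802): deductible takes $2,733, $11,069 remains; 50% of $11,069 = $5,534.50. Owner owes $8,267.50 (running OOP $8,267.50).
#2 ($10,655): deductible met; 50% of $10,655 = $5,327.50. Owner owes $5,327.50 (running OOP $13,595).
#3 ($384): deductible met; 50% of $384 = $192. That would push OOP to $13,787, over the $13,700 cap, so owner pays $13,700 − $13,595 = $105.

$105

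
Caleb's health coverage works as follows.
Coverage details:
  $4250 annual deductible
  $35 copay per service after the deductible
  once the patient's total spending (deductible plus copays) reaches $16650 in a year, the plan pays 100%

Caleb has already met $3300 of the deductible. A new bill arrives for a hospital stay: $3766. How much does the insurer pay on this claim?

$2781

Deductible still to meet: $4250 − $3300 = $950.
That leaves $3766 − $950 = $2816 for the copay.
Copay on this service: $35.
That puts the patient's cost at $950 + $35 = $985 before any cap.
Year-to-date out-of-pocket becomes $3300 + $985 = $4285, still under the $16650 maximum, so no cap applies.
Insurer pays the balance: $3766 − $985 = $2781.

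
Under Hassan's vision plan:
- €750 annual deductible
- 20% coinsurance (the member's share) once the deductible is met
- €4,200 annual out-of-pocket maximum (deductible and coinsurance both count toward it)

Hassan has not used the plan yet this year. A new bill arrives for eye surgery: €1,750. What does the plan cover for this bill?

Nothing has been paid toward the €750 deductible, so the first €750 of this charge is applied there.
The remaining €1,000 (= €1,750 − €750) moves to coinsurance.
Member's 20% share of €1,000 is €200.
That puts the member's cost at €750 + €200 = €950 before any cap.
Total out-of-pocket so far would be €0 + €950 = €950, below the €4,200 cap — no reduction.
The plan picks up €1,750 − €950 = €800.

€800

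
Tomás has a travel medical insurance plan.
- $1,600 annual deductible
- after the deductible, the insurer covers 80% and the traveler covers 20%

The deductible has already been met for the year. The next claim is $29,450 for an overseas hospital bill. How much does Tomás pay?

The deductible is already satisfied, so the full bill goes to coinsurance.
Traveler's 20% share of $29,450 is $5,890.

$5,890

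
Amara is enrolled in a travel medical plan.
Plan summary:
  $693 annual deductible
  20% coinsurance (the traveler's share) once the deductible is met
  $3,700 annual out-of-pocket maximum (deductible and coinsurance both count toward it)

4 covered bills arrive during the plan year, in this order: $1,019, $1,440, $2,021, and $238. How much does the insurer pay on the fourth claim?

#1 ($1,019): deductible takes $693, $326 remains; traveler's 20% is $65.20. Cost to traveler: $758.20. OOP to date $758.20. Insurer: $1,019 − $758.20 = $260.80.
#2 ($1,440): deductible already satisfied, so traveler's share is 20% × $1,440 = $288. Traveler owes $288 (running OOP $1,046.20). Plan pays $1,440 − $288 = $1,152.
#3 ($2,021): deductible met; 20% of $2,021 = $404.20. Traveler owes $404.20 (running OOP $1,450.40). Insurer: $2,021 − $404.20 = $1,616.80.
#4 ($238): 20% coinsurance on $238 = $47.60. Traveler pays $47.60; OOP now $1,498. Plan pays $238 − $47.60 = $190.40.

$190.40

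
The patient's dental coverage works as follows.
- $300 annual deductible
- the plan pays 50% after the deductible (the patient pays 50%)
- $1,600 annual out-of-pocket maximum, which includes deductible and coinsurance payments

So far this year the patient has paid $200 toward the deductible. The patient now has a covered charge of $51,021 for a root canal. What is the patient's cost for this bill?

$1,400

Deductible still to meet: $300 − $200 = $100.
That leaves $51,021 − $100 = $50,921 for coinsurance.
50% of $50,921 = $25,460.50 falls to the patient.
So the patient owes $100 + $25,460.50 = $25,560.50 before any cap.
Adding $25,560.50 to the $200 already spent would give $25,760.50, which exceeds the $1,600 cap; the patient pays just $1,600 − $200 = $1,400.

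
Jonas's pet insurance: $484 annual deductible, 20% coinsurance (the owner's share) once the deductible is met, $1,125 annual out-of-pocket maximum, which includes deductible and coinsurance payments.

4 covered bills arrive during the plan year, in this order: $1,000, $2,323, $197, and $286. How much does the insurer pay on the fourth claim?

#1 ($1,000): deductible takes $484, $516 remains; coinsurance $516 × 20% = $103.20. Owner owes $587.20 (running OOP $587.20). Plan pays $1,000 − $587.20 = $412.80.
#2 ($2,323): deductible already satisfied, so owner's share is 20% × $2,323 = $464.60. Cost to owner: $464.60. OOP to date $1,051.80. Plan pays $2,323 − $464.60 = $1,858.40.
#3 ($197): 20% coinsurance on $197 = $39.40. Cost to owner: $39.40. OOP to date $1,091.20. Plan pays $197 − $39.40 = $157.60.
#4 ($286): deductible met; 20% of $286 = $57.20. Adding that to $1,091.20 gives $1,148.40, past the $1,125 cap; owner pays only $1,125 − $1,091.20 = $33.80. Insurer: $286 − $33.80 = $252.20.

$252.20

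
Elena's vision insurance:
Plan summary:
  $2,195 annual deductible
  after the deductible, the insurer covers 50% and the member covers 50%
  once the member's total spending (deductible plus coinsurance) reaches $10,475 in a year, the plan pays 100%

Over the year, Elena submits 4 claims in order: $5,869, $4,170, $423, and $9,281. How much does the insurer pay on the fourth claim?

$5,134.50

#1 ($5,869): $2,195 to deductible, leaving $3,674; member's 50% is $1,837. Member owes $4,032 (running OOP $4,032). Plan pays $5,869 − $4,032 = $1,837.
#2 ($4,170): deductible met; 50% of $4,170 = $2,085. Cost to member: $2,085. OOP to date $6,117. Plan pays $4,170 − $2,085 = $2,085.
#3 ($423): 50% coinsurance on $423 = $211.50. Member pays $211.50; OOP now $6,328.50. Insurer: $423 − $211.50 = $211.50.
#4 ($9,281): 50% coinsurance on $9,281 = $4,640.50. That would push OOP to $10,969, over the $10,475 cap, so member pays $10,475 − $6,328.50 = $4,146.50. Plan pays $9,281 − $4,146.50 = $5,134.50.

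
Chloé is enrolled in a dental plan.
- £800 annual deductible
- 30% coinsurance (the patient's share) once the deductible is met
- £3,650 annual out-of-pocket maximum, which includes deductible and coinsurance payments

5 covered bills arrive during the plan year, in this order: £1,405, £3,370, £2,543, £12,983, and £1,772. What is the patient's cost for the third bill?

Bill 1, £1,405: deductible takes £800, £605 remains; coinsurance £605 × 30% = £181.50. Patient owes £981.50 (running OOP £981.50).
Bill 2, £3,370: deductible met; 30% of £3,370 = £1,011. Patient owes £1,011 (running OOP £1,992.50).
Bill 3, £2,543: deductible already satisfied, so patient's share is 30% × £2,543 = £762.90. Patient pays £762.90; OOP now £2,755.40.

£762.90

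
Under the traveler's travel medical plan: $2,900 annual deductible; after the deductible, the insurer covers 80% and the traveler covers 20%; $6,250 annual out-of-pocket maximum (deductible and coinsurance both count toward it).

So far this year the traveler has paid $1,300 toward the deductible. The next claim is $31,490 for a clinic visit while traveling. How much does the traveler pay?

Remaining deductible: $2,900 − $1,300 = $1,600.
That leaves $31,490 − $1,600 = $29,890 for coinsurance.
20% of $29,890 = $5,978 falls to the traveler.
So the traveler owes $1,600 + $5,978 = $7,578 before any cap.
Adding $7,578 to the $1,300 already spent would give $8,878, which exceeds the $6,250 cap; the traveler pays just $6,250 − $1,300 = $4,950.

$4,950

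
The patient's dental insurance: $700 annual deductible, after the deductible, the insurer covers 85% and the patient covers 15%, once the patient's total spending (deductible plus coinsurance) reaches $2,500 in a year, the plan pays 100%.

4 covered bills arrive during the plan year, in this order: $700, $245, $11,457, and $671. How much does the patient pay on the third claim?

#1 ($700): fully absorbed by the deductible. Patient pays $700; OOP now $700.
#2 ($245): deductible met; 15% of $245 = $36.75. Patient owes $36.75 (running OOP $736.75).
#3 ($11,457): deductible met; 15% of $11,457 = $1,718.55. Patient pays $1,718.55; OOP now $2,455.30.

$1,718.55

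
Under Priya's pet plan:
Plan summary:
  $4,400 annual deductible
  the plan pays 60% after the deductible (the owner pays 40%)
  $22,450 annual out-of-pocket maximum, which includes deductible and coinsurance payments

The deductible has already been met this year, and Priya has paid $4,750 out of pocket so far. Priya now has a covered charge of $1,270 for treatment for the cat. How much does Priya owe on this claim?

$508

With the deductible met, the entire $1,270 is subject to coinsurance.
40% of $1,270 = $508 falls to the owner.
Year-to-date out-of-pocket becomes $4,750 + $508 = $5,258, still under the $22,450 maximum, so no cap applies.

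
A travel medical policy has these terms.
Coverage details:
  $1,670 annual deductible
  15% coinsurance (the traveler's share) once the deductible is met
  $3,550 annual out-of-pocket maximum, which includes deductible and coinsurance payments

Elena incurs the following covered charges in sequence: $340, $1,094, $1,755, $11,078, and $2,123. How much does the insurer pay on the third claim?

$1,291.15

Claim 1 ($340): all of it applies to the deductible. Traveler owes $340 (running OOP $340). Insurer: $340 − $340 = $0.
Claim 2 ($1,094): fully absorbed by the deductible. Cost to traveler: $1,094. OOP to date $1,434. Insurer: $1,094 − $1,094 = $0.
Claim 3 ($1,755): deductible takes $236, $1,519 remains; coinsurance $1,519 × 15% = $227.85. Cost to traveler: $463.85. OOP to date $1,897.85. Insurer: $1,755 − $463.85 = $1,291.15.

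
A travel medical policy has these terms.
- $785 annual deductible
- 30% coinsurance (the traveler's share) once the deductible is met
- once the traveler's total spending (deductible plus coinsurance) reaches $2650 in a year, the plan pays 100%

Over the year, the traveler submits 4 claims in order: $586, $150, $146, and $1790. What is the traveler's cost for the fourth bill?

$537

Bill 1, $586: fully absorbed by the deductible. Traveler pays $586; OOP now $586.
Bill 2, $150: fully absorbed by the deductible. Traveler owes $150 (running OOP $736).
Bill 3, $146: $49 to deductible, leaving $97; coinsurance $97 × 30% = $29.10. Traveler owes $78.10 (running OOP $814.10).
Bill 4, $1790: deductible met; 30% of $1790 = $537. Traveler pays $537; OOP now $1351.10.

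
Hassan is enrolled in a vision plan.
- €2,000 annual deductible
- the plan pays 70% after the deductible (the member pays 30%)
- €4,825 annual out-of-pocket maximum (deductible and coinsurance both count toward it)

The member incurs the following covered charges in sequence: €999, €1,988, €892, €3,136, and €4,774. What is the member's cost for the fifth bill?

Claim 1 — €999: fully absorbed by the deductible. Member pays €999; OOP now €999.
Claim 2 — €1,988: deductible takes €1,001, €987 remains; coinsurance €987 × 30% = €296.10. Cost to member: €1,297.10. OOP to date €2,296.10.
Claim 3 — €892: deductible already satisfied, so member's share is 30% × €892 = €267.60. Cost to member: €267.60. OOP to date €2,563.70.
Claim 4 — €3,136: 30% coinsurance on €3,136 = €940.80. Cost to member: €940.80. OOP to date €3,504.50.
Claim 5 — €4,774: 30% coinsurance on €4,774 = €1,432.20. Adding that to €3,504.50 gives €4,936.70, past the €4,825 cap; member pays only €4,825 − €3,504.50 = €1,320.50.

€1,320.50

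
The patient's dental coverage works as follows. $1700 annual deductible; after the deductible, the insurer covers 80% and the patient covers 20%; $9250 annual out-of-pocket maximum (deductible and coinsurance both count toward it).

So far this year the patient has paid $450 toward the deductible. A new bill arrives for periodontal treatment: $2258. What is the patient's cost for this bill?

$450 of the $1700 deductible is already met, leaving $1250.
The remaining $1008 (= $2258 − $1250) moves to coinsurance.
Coinsurance: $1008 × 20% = $201.60.
So the patient owes $1250 + $201.60 = $1451.60 before any cap.
Year-to-date out-of-pocket becomes $450 + $1451.60 = $1901.60, still under the $9250 maximum, so no cap applies.

$1451.60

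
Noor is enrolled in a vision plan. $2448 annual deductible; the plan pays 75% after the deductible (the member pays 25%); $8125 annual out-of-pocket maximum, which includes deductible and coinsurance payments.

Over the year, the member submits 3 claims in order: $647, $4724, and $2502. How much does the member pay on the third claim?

Bill 1, $647: fully absorbed by the deductible. Member owes $647 (running OOP $647).
Bill 2, $4724: $1801 to deductible, leaving $2923; 25% of $2923 = $730.75. Cost to member: $2531.75. OOP to date $3178.75.
Bill 3, $2502: deductible met; 25% of $2502 = $625.50. Cost to member: $625.50. OOP to date $3804.25.

$625.50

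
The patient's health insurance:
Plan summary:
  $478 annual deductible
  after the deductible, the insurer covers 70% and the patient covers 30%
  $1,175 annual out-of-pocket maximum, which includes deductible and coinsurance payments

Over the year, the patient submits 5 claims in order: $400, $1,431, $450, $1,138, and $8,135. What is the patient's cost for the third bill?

$135

Claim 1 — $400: all of it applies to the deductible. Patient owes $400 (running OOP $400).
Claim 2 — $1,431: $78 finishes the deductible; $1,353 goes to coinsurance; patient's 30% is $405.90. Patient owes $483.90 (running OOP $883.90).
Claim 3 — $450: 30% coinsurance on $450 = $135. Patient owes $135 (running OOP $1,018.90).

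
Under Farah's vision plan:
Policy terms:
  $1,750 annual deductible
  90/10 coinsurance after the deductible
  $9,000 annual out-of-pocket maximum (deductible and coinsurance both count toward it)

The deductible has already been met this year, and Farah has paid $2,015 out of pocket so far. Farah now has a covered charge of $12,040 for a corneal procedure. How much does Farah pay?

With the deductible met, the entire $12,040 is subject to coinsurance.
Coinsurance: $12,040 × 10% = $1,204.
Year-to-date out-of-pocket becomes $2,015 + $1,204 = $3,219, still under the $9,000 maximum, so no cap applies.

$1,204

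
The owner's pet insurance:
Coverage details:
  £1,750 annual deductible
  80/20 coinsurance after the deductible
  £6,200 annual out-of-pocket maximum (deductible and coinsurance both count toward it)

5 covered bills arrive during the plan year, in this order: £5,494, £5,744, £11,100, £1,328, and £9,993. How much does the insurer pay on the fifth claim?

£9,926.20

Bill 1, £5,494: £1,750 finishes the deductible; £3,744 goes to coinsurance; coinsurance £3,744 × 20% = £748.80. Owner pays £2,498.80; OOP now £2,498.80. Plan pays £5,494 − £2,498.80 = £2,995.20.
Bill 2, £5,744: 20% coinsurance on £5,744 = £1,148.80. Cost to owner: £1,148.80. OOP to date £3,647.60. Plan pays £5,744 − £1,148.80 = £4,595.20.
Bill 3, £11,100: deductible met; 20% of £11,100 = £2,220. Owner pays £2,220; OOP now £5,867.60. Insurer: £11,100 − £2,220 = £8,880.
Bill 4, £1,328: deductible met; 20% of £1,328 = £265.60. Cost to owner: £265.60. OOP to date £6,133.20. Plan pays £1,328 − £265.60 = £1,062.40.
Bill 5, £9,993: deductible already satisfied, so owner's share is 20% × £9,993 = £1,998.60. OOP would hit £8,131.80 > £6,200, so the cap limits the owner to £6,200 − £6,133.20 = £66.80. Plan pays £9,993 − £66.80 = £9,926.20.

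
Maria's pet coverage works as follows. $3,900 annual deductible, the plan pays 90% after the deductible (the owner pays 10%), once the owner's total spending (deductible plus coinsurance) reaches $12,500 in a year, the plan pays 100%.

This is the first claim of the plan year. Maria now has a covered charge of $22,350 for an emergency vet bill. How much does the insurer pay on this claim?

$16,605

Deductible not yet touched, so the first $3,900 of the bill goes to the deductible.
The remaining $18,450 (= $22,350 − $3,900) moves to coinsurance.
Coinsurance: $18,450 × 10% = $1,845.
So the owner owes $3,900 + $1,845 = $5,745 before any cap.
Total out-of-pocket so far would be $0 + $5,745 = $5,745, below the $12,500 cap — no reduction.
Insurer pays the balance: $22,350 − $5,745 = $16,605.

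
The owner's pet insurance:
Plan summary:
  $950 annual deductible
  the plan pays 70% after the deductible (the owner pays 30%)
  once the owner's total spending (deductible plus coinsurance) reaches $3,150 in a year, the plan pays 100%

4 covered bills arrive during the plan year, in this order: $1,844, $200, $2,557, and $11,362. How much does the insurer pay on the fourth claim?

Bill 1, $1,844: $950 finishes the deductible; $894 goes to coinsurance; 30% of $894 = $268.20. Owner owes $1,218.20 (running OOP $1,218.20). Plan pays $1,844 − $1,218.20 = $625.80.
Bill 2, $200: 30% coinsurance on $200 = $60. Cost to owner: $60. OOP to date $1,278.20. Plan pays $200 − $60 = $140.
Bill 3, $2,557: 30% coinsurance on $2,557 = $767.10. Owner owes $767.10 (running OOP $2,045.30). Plan pays $2,557 − $767.10 = $1,789.90.
Bill 4, $11,362: deductible already satisfied, so owner's share is 30% × $11,362 = $3,408.60. That would push OOP to $5,453.90, over the $3,150 cap, so owner pays $3,150 − $2,045.30 = $1,104.70. Plan pays $11,362 − $1,104.70 = $10,257.30.

$10,257.30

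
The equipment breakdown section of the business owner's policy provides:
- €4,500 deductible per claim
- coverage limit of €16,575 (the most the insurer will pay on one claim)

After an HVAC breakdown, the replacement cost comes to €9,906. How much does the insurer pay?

€5,406

Less the €4,500 deductible: €9,906 − €4,500 = €5,406.
€5,406 ≤ €16,575, so the limit doesn't bind; insurer pays €5,406.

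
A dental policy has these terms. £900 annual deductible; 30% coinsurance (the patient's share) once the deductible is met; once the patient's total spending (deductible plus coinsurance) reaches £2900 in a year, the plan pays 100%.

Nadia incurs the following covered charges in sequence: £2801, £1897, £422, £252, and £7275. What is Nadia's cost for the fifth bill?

£658.40

Bill 1, £2801: £900 to deductible, leaving £1901; coinsurance £1901 × 30% = £570.30. Patient owes £1470.30 (running OOP £1470.30).
Bill 2, £1897: deductible met; 30% of £1897 = £569.10. Patient pays £569.10; OOP now £2039.40.
Bill 3, £422: deductible already satisfied, so patient's share is 30% × £422 = £126.60. Patient owes £126.60 (running OOP £2166).
Bill 4, £252: 30% coinsurance on £252 = £75.60. Patient pays £75.60; OOP now £2241.60.
Bill 5, £7275: 30% coinsurance on £7275 = £2182.50. OOP would hit £4424.10 > £2900, so the cap limits the patient to £2900 − £2241.60 = £658.40.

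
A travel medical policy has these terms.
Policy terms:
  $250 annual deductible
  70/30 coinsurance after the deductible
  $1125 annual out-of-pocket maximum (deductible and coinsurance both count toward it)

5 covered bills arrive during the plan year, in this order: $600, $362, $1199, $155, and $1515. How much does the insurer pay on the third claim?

Bill 1, $600: $250 finishes the deductible; $350 goes to coinsurance; traveler's 30% is $105. Traveler pays $355; OOP now $355. Insurer: $600 − $355 = $245.
Bill 2, $362: deductible already satisfied, so traveler's share is 30% × $362 = $108.60. Traveler pays $108.60; OOP now $463.60. Insurer: $362 − $108.60 = $253.40.
Bill 3, $1199: 30% coinsurance on $1199 = $359.70. Cost to traveler: $359.70. OOP to date $823.30. Plan pays $1199 − $359.70 = $839.30.

$839.30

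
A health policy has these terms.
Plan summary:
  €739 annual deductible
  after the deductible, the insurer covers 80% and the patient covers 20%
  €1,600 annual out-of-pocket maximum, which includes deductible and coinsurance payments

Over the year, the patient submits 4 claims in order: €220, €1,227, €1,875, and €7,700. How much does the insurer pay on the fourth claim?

Claim 1 — €220: entire amount goes to the deductible. Patient pays €220; OOP now €220. Insurer: €220 − €220 = €0.
Claim 2 — €1,227: €519 to deductible, leaving €708; patient's 20% is €141.60. Patient owes €660.60 (running OOP €880.60). Plan pays €1,227 − €660.60 = €566.40.
Claim 3 — €1,875: deductible met; 20% of €1,875 = €375. Cost to patient: €375. OOP to date €1,255.60. Insurer: €1,875 − €375 = €1,500.
Claim 4 — €7,700: 20% coinsurance on €7,700 = €1,540. Adding that to €1,255.60 gives €2,795.60, past the €1,600 cap; patient pays only €1,600 − €1,255.60 = €344.40. Plan pays €7,700 − €344.40 = €7,355.60.

€7,355.60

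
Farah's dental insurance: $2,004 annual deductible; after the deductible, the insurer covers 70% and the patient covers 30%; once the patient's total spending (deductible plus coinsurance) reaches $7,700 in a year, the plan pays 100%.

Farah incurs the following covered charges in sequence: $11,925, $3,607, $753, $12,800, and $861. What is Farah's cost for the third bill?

$225.90

#1 ($11,925): $2,004 to deductible, leaving $9,921; 30% of $9,921 = $2,976.30. Patient owes $4,980.30 (running OOP $4,980.30).
#2 ($3,607): 30% coinsurance on $3,607 = $1,082.10. Patient owes $1,082.10 (running OOP $6,062.40).
#3 ($753): deductible already satisfied, so patient's share is 30% × $753 = $225.90. Patient pays $225.90; OOP now $6,288.30.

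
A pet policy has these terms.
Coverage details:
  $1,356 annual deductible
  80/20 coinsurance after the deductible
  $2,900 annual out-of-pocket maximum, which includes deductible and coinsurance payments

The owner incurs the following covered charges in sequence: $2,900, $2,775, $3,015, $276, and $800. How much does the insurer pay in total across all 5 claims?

#1 ($2,900): $1,356 to deductible, leaving $1,544; owner's 20% is $308.80. Owner pays $1,664.80; OOP now $1,664.80. Plan pays $2,900 − $1,664.80 = $1,235.20.
#2 ($2,775): 20% coinsurance on $2,775 = $555. Owner owes $555 (running OOP $2,219.80). Insurer: $2,775 − $555 = $2,220.
#3 ($3,015): 20% coinsurance on $3,015 = $603. Cost to owner: $603. OOP to date $2,822.80. Plan pays $3,015 − $603 = $2,412.
#4 ($276): deductible already satisfied, so owner's share is 20% × $276 = $55.20. Cost to owner: $55.20. OOP to date $2,878. Insurer: $276 − $55.20 = $220.80.
#5 ($800): deductible met; 20% of $800 = $160. Adding that to $2,878 gives $3,038, past the $2,900 cap; owner pays only $2,900 − $2,878 = $22. Plan pays $800 − $22 = $778.
Insurer total: $1,235.20 + $2,220 + $2,412 + $220.80 + $778 = $6,866.

$6,866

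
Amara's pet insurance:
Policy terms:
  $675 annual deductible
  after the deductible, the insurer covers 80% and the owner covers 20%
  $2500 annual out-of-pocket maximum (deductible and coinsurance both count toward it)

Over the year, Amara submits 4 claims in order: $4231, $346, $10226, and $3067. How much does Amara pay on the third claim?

Bill 1, $4231: deductible takes $675, $3556 remains; coinsurance $3556 × 20% = $711.20. Cost to owner: $1386.20. OOP to date $1386.20.
Bill 2, $346: 20% coinsurance on $346 = $69.20. Owner owes $69.20 (running OOP $1455.40).
Bill 3, $10226: deductible already satisfied, so owner's share is 20% × $10226 = $2045.20. That would push OOP to $3500.60, over the $2500 cap, so owner pays $2500 − $1455.40 = $1044.60.

$1044.60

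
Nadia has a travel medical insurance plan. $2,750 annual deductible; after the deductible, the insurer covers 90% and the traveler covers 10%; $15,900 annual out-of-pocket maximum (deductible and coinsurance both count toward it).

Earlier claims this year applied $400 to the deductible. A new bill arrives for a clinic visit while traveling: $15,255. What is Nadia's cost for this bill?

Deductible still to meet: $2,750 − $400 = $2,350.
The remaining $12,905 (= $15,255 − $2,350) moves to coinsurance.
Traveler's 10% share of $12,905 is $1,290.50.
Traveler responsibility before any cap: $2,350 + $1,290.50 = $3,640.50.
Total out-of-pocket so far would be $400 + $3,640.50 = $4,040.50, below the $15,900 cap — no reduction.

$3,640.50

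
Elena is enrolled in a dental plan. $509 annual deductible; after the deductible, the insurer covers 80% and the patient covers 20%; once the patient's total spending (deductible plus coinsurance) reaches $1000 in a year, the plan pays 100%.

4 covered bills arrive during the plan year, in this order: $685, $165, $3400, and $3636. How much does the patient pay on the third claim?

$422.80

Claim 1 — $685: $509 to deductible, leaving $176; 20% of $176 = $35.20. Patient owes $544.20 (running OOP $544.20).
Claim 2 — $165: 20% coinsurance on $165 = $33. Patient pays $33; OOP now $577.20.
Claim 3 — $3400: deductible already satisfied, so patient's share is 20% × $3400 = $680. OOP would hit $1257.20 > $1000, so the cap limits the patient to $1000 − $577.20 = $422.80.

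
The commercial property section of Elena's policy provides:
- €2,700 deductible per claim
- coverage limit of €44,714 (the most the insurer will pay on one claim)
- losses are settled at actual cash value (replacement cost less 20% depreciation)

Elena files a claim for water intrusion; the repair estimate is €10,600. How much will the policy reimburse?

At 20% depreciation, ACV = €10,600 − €2,120 = €8,480.
Less the €2,700 deductible: €8,480 − €2,700 = €5,780.
€5,780 is within the €44,714 limit, so the insurer pays €5,780.

€5,780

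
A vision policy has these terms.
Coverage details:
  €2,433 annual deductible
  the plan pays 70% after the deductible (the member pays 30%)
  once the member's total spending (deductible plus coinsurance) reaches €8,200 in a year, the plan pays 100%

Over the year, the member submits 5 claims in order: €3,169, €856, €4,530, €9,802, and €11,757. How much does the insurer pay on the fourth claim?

Claim 1 — €3,169: €2,433 finishes the deductible; €736 goes to coinsurance; coinsurance €736 × 30% = €220.80. Member owes €2,653.80 (running OOP €2,653.80). Plan pays €3,169 − €2,653.80 = €515.20.
Claim 2 — €856: deductible met; 30% of €856 = €256.80. Member pays €256.80; OOP now €2,910.60. Plan pays €856 − €256.80 = €599.20.
Claim 3 — €4,530: deductible met; 30% of €4,530 = €1,359. Member pays €1,359; OOP now €4,269.60. Plan pays €4,530 − €1,359 = €3,171.
Claim 4 — €9,802: deductible met; 30% of €9,802 = €2,940.60. Cost to member: €2,940.60. OOP to date €7,210.20. Insurer: €9,802 − €2,940.60 = €6,861.40.

€6,861.40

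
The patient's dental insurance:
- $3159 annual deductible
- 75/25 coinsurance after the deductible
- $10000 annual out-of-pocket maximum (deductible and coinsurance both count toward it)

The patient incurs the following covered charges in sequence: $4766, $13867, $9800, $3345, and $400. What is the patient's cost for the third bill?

$2450

#1 ($4766): deductible takes $3159, $1607 remains; patient's 25% is $401.75. Patient pays $3560.75; OOP now $3560.75.
#2 ($13867): 25% coinsurance on $13867 = $3466.75. Patient pays $3466.75; OOP now $7027.50.
#3 ($9800): deductible already satisfied, so patient's share is 25% × $9800 = $2450. Patient owes $2450 (running OOP $9477.50).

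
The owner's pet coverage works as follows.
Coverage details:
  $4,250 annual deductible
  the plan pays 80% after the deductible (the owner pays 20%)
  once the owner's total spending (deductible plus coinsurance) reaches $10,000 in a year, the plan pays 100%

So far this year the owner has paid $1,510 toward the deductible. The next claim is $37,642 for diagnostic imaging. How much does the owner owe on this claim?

$1,510 of the $4,250 deductible is already met, leaving $2,740.
The remaining $34,902 (= $37,642 − $2,740) moves to coinsurance.
Owner's 20% share of $34,902 is $6,980.40.
That puts the owner's cost at $2,740 + $6,980.40 = $9,720.40 before any cap.
Adding $9,720.40 to the $1,510 already spent would give $11,230.40, which exceeds the $10,000 cap; the owner pays just $10,000 − $1,510 = $8,490.

$8,490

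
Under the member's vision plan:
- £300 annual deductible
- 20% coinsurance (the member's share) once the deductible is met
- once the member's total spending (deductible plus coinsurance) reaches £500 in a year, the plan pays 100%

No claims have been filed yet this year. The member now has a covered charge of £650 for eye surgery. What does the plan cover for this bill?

£280

Nothing has been paid toward the £300 deductible, so the first £300 of this charge is applied there.
The remaining £350 (= £650 − £300) moves to coinsurance.
Coinsurance: £350 × 20% = £70.
So the member owes £300 + £70 = £370 before any cap.
Year-to-date out-of-pocket becomes £0 + £370 = £370, still under the £500 maximum, so no cap applies.
The plan picks up £650 − £370 = £280.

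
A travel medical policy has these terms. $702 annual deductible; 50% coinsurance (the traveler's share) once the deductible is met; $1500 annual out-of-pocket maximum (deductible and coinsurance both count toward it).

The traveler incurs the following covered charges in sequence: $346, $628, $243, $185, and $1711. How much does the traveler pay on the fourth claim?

$92.50

Claim 1 — $346: entire amount goes to the deductible. Traveler pays $346; OOP now $346.
Claim 2 — $628: deductible takes $356, $272 remains; traveler's 50% is $136. Traveler pays $492; OOP now $838.
Claim 3 — $243: deductible already satisfied, so traveler's share is 50% × $243 = $121.50. Cost to traveler: $121.50. OOP to date $959.50.
Claim 4 — $185: deductible met; 50% of $185 = $92.50. Traveler owes $92.50 (running OOP $1052).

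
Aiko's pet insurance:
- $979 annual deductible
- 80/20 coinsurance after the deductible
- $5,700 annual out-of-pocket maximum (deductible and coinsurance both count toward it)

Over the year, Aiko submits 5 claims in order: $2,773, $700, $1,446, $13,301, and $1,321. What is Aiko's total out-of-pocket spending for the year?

$4,691.40

Claim 1 — $2,773: deductible takes $979, $1,794 remains; 20% of $1,794 = $358.80. Owner pays $1,337.80; OOP now $1,337.80.
Claim 2 — $700: 20% coinsurance on $700 = $140. Owner pays $140; OOP now $1,477.80.
Claim 3 — $1,446: deductible met; 20% of $1,446 = $289.20. Owner pays $289.20; OOP now $1,767.
Claim 4 — $13,301: 20% coinsurance on $13,301 = $2,660.20. Owner pays $2,660.20; OOP now $4,427.20.
Claim 5 — $1,321: deductible met; 20% of $1,321 = $264.20. Owner pays $264.20; OOP now $4,691.40.
Summing the owner's payments: $1,337.80 + $140 + $289.20 + $2,660.20 + $264.20 = $4,691.40.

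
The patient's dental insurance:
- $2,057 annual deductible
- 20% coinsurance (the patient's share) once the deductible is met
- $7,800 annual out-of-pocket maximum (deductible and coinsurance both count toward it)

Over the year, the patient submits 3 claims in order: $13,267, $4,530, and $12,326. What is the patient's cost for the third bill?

$2,465.20

Claim 1 ($13,267): deductible takes $2,057, $11,210 remains; patient's 20% is $2,242. Cost to patient: $4,299. OOP to date $4,299.
Claim 2 ($4,530): deductible met; 20% of $4,530 = $906. Patient owes $906 (running OOP $5,205).
Claim 3 ($12,326): 20% coinsurance on $12,326 = $2,465.20. Patient owes $2,465.20 (running OOP $7,670.20).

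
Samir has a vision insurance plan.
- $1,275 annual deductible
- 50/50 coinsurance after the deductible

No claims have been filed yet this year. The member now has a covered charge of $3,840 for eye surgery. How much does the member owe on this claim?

Nothing has been paid toward the $1,275 deductible, so the first $1,275 of this charge is applied there.
After the $1,275 deductible portion, $3,840 − $1,275 = $2,565 is subject to coinsurance.
50% of $2,565 = $1,282.50 falls to the member.
So the member owes $1,275 + $1,282.50 = $2,557.50.

$2,557.50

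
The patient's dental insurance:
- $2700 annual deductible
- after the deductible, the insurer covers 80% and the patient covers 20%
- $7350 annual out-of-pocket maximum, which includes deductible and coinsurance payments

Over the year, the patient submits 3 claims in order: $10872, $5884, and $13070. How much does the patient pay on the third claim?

#1 ($10872): $2700 finishes the deductible; $8172 goes to coinsurance; 20% of $8172 = $1634.40. Cost to patient: $4334.40. OOP to date $4334.40.
#2 ($5884): deductible met; 20% of $5884 = $1176.80. Patient owes $1176.80 (running OOP $5511.20).
#3 ($13070): deductible already satisfied, so patient's share is 20% × $13070 = $2614. OOP would hit $8125.20 > $7350, so the cap limits the patient to $7350 − $5511.20 = $1838.80.

$1838.80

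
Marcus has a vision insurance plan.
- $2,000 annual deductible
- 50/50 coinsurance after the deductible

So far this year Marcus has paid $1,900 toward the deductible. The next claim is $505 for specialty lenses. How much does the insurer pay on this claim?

$202.50

$1,900 of the $2,000 deductible is already met, leaving $100.
That leaves $505 − $100 = $405 for coinsurance.
50% of $405 = $202.50 falls to the member.
That puts the member's cost at $100 + $202.50 = $302.50.
The insurer covers the remainder: $505 − $302.50 = $202.50.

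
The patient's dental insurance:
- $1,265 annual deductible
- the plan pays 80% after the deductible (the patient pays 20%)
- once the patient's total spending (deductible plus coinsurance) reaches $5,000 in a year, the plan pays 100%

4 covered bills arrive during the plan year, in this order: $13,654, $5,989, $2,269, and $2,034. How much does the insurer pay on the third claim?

$2,209.60

Claim 1 — $13,654: $1,265 to deductible, leaving $12,389; coinsurance $12,389 × 20% = $2,477.80. Patient pays $3,742.80; OOP now $3,742.80. Plan pays $13,654 − $3,742.80 = $9,911.20.
Claim 2 — $5,989: 20% coinsurance on $5,989 = $1,197.80. Cost to patient: $1,197.80. OOP to date $4,940.60. Insurer: $5,989 − $1,197.80 = $4,791.20.
Claim 3 — $2,269: deductible met; 20% of $2,269 = $453.80. OOP would hit $5,394.40 > $5,000, so the cap limits the patient to $5,000 − $4,940.60 = $59.40. Plan pays $2,269 − $59.40 = $2,209.60.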